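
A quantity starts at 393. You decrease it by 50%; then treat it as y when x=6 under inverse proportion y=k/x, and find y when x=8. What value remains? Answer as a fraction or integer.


Start with 393.
Step 1: Decrease by 50%: 393 * 50/100 = 393/2
Step 2: Inverse prop: k = (393/2)*6; new y = k/8 = 393/2*6/8 = 1179/8
Final result = 1179/8

1179/8


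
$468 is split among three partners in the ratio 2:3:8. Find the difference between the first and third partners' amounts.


Total parts = 2 + 3 + 8 = 13
Value per part = 468 / 13 = 36
Shares: 2*36=72, 3*36=108, 8*36=288
First share = 72, third share = 288
Difference = |72 - 288| = 216

216


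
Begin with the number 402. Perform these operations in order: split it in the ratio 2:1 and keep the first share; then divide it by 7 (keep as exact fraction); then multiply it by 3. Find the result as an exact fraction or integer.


Start with 402.
Step 1: Split 2:1, first share = 402 * 2/3 = 268
Step 2: Divide by 7: 268 / 7 = 268/7
Step 3: Multiply by 3: 268/7 * 3 = 804/7
Final result = 804/7

804/7


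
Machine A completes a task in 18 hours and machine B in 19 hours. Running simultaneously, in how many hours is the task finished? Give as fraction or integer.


Rate of A = 1/18 job per hour
Rate of B = 1/19 job per hour
Combined rate = 1/18 + 1/19
Find common denominator: (19 + 18)/(18*19) = 37/342
Combined rate = 37/342 job per hour
Time together = 1 / (37/342) = 342/37 hours

342/37


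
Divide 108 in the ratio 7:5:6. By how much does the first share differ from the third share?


Total parts = 7 + 5 + 6 = 18
Value per part = 108 / 18 = 6
Shares: 7*6=42, 5*6=30, 6*6=36
First share = 42, third share = 36
Difference = |42 - 36| = 6

6


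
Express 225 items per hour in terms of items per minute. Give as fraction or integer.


Converting from per hour to per minute
Rate = 225 items per hour
Divide by 60: 225/60
= 15/4 items per minute

15/4


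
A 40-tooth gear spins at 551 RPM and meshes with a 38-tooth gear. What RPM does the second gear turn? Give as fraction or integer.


Gear ratio: teeth_A * RPM_A = teeth_B * RPM_B
40 * 551 = 38 * RPM_B
22040 = 38 * RPM_B
RPM_B = 22040 / 38
RPM_B = 580

580


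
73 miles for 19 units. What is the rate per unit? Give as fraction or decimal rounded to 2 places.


Total miles = 73
Number of units = 19
Unit rate = 73 / 19
= 3.84 miles per unit

3.84


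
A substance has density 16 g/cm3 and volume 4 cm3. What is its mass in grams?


Using mass = density * volume
Density = 16 g/cm3
Volume = 4 cm3
Mass = 16 * 4
= 64 g

64


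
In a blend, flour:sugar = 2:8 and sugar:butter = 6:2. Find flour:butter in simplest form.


Given a:b = 2:8 and b:c = 6:2
Make b consistent. Multiply first ratio by 6: a:b = 12:48
Multiply second ratio by 8: b:c = 48:16
Now b = 48 in both, so a:b:c = 12:48:16
Therefore a:c = 12:16
Simplify by GCD: a:c = 3:4

3:4


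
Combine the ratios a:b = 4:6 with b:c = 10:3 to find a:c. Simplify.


Given a:b = 4:6 and b:c = 10:3
Make b consistent. Multiply first ratio by 10: a:b = 40:60
Multiply second ratio by 6: b:c = 60:18
Now b = 60 in both, so a:b:c = 40:60:18
Therefore a:c = 40:18
Simplify by GCD: a:c = 20:9

20:9


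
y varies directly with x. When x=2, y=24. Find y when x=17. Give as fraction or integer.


Direct proportion: y = kx
Find k: k = 24/2 = 12
Compute y at x=17: y = 12 * 17
y = 204

204


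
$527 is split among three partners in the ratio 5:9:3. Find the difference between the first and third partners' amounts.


Total parts = 5 + 9 + 3 = 17
Value per part = 527 / 17 = 31
Shares: 5*31=155, 9*31=279, 3*31=93
First share = 155, third share = 93
Difference = |155 - 93| = 62

62


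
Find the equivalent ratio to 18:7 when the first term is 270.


Original ratio: 18:7
First term target: 270
Scale factor = 270 / 18 = 15
Multiply second term: 7 * 15 = 105
Equivalent ratio = 270:105

270:105


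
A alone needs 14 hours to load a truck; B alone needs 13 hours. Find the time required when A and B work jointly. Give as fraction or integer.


Rate of A = 1/14 job per hour
Rate of B = 1/13 job per hour
Combined rate = 1/14 + 1/13
Find common denominator: (13 + 14)/(14*13) = 27/182
Combined rate = 27/182 job per hour
Time together = 1 / (27/182) = 182/27 hours

182/27


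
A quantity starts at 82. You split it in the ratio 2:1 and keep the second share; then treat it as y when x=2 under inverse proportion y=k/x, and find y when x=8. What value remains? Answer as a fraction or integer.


Start with 82.
Step 1: Split 2:1, second share = 82 * 1/3 = 82/3
Step 2: Inverse prop: k = (82/3)*2; new y = k/8 = 82/3*2/8 = 41/6
Final result = 41/6

41/6


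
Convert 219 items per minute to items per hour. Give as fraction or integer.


Converting from per minute to per hour
Rate = 219 items per minute
Multiply by 60: 219 * 60
= 13140 items per hour

13140


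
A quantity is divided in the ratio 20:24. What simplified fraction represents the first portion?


Total parts = 20 + 24 = 44
First part fraction = 20/44
Simplify: 20/44 = 5/11

5/11


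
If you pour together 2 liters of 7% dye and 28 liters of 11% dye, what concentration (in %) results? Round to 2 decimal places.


Solute in mixture 1 = 7% of 2 L = 2*7/100 = 7/50 L
Solute in mixture 2 = 11% of 28 L = 28*11/100 = 77/25 L
Total solute = 7/50 + 77/25 = 161/50 L
Total volume = 2 + 28 = 30 L
Final concentration = 161/50/30 * 100 = 10.73%

10.73


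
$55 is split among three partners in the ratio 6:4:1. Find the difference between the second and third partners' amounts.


Total parts = 6 + 4 + 1 = 11
Value per part = 55 / 11 = 5
Shares: 6*5=30, 4*5=20, 1*5=5
Second share = 20, third share = 5
Difference = |20 - 5| = 15

15


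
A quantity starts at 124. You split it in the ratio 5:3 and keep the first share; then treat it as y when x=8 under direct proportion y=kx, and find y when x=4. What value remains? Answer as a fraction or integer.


Start with 124.
Step 1: Split 5:3, first share = 124 * 5/8 = 155/2
Step 2: Direct prop: k = (155/2)/8; new y = k*4 = 155/2*4/8 = 155/4
Final result = 155/4

155/4


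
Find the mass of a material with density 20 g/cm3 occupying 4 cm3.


Using mass = density * volume
Density = 20 g/cm3
Volume = 4 cm3
Mass = 20 * 4
= 80 g

80


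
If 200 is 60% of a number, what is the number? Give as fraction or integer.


Given: 200 is 60% of the whole
Set up: 200 = 60/100 * whole
whole = 200 * 100 / 60
whole = 20000 / 60
whole = 1000/3

1000/3


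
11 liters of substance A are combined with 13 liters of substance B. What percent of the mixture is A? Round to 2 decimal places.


Volume of A = 11 L
Volume of B = 13 L
Total volume = 11 + 13 = 24 L
Percentage of A = (11/24) * 100
= 45.83%

45.83


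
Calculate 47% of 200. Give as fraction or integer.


Compute 47% of 200
Convert percentage: 47% = 47/100
Multiply: 200 * 47/100
= 9400/100
= 94

94


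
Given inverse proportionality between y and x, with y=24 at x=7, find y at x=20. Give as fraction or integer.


Inverse proportion: y = k/x
Find k: k = 7 * 24 = 168
Compute y at x=20: y = 168/20
y = 42/5

42/5


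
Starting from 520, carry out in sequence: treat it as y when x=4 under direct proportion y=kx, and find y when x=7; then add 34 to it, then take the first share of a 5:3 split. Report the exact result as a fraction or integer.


Start with 520.
Step 1: Direct prop: k = (520)/4; new y = k*7 = 520*7/4 = 910
Step 2: Add 34: 910+34=944; split 5:3 first = 944*5/8 = 590
Final result = 590

590


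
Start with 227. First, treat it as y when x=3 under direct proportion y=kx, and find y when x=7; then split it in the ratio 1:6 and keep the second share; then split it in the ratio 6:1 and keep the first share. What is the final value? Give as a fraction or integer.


Start with 227.
Step 1: Direct prop: k = (227)/3; new y = k*7 = 227*7/3 = 1589/3
Step 2: Split 1:6, second share = 1589/3 * 6/7 = 454
Step 3: Split 6:1, first share = 454 * 6/7 = 2724/7
Final result = 2724/7

2724/7


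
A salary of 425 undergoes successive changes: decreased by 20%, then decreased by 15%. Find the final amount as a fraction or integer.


Start: 425
Step 1: decrease by 20% => multiply by 80/100
  425 * 80/100 = 340
Step 2: decrease by 15% => multiply by 85/100
  340 * 85/100 = 289
Final value = 289

289


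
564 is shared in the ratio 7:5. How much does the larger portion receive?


Total parts = 7 + 5 = 12
Value per part = 564 / 12 = 47
First share = 7 * 47 = 329
Second share = 5 * 47 = 235
Larger share = 329

329


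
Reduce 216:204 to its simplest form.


Find GCD(216, 204)
GCD = 12
Divide both by 12: 216/12 = 18, 204/12 = 17
Simplified ratio = 18:17

18:17


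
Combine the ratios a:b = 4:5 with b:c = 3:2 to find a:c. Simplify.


Given a:b = 4:5 and b:c = 3:2
Make b consistent. Multiply first ratio by 3: a:b = 12:15
Multiply second ratio by 5: b:c = 15:10
Now b = 15 in both, so a:b:c = 12:15:10
Therefore a:c = 12:10
Simplify by GCD: a:c = 6:5

6:5


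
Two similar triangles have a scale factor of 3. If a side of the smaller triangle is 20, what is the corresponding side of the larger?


Similar triangles have proportional sides
Scale factor = 3
Smaller side = 20
Corresponding larger side = 20 * 3
= 60

60


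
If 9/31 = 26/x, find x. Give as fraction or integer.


Setting up: 9/31 = 26/x
Cross multiply: 9 * x = 31 * 26
9x = 806
x = 806/9
x = 806/9

806/9


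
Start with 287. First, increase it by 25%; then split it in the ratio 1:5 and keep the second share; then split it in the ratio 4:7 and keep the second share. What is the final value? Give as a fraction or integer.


Start with 287.
Step 1: Increase by 25%: 287 * 125/100 = 1435/4
Step 2: Split 1:5, second share = 1435/4 * 5/6 = 7175/24
Step 3: Split 4:7, second share = 7175/24 * 7/11 = 50225/264
Final result = 50225/264

50225/264


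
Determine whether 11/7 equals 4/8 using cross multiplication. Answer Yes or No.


Cross multiply to check 11/7 = 4/8
Left cross product: 11 * 8 = 88
Right cross product: 7 * 4 = 28
88 != 28
Not equal, so proportions differ => No

No


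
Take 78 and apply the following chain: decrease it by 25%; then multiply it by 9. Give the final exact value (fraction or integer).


Start with 78.
Step 1: Decrease by 25%: 78 * 75/100 = 117/2
Step 2: Multiply by 9: 117/2 * 9 = 1053/2
Final result = 1053/2

1053/2


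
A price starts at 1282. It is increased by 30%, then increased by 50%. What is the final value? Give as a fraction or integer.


Start: 1282
Step 1: increase by 30% => multiply by 130/100
  1282 * 130/100 = 8333/5
Step 2: increase by 50% => multiply by 150/100
  8333/5 * 150/100 = 24999/10
Final value = 24999/10

24999/10


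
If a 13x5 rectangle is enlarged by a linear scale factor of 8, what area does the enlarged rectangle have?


Original dimensions: 13 x 5
Enlargement factor = 8
New width = 13 * 8 = 104
New height = 5 * 8 = 40
New area = 104 * 40 = 4160

4160


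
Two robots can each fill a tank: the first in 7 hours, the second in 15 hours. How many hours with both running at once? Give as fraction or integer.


Rate of A = 1/7 job per hour
Rate of B = 1/15 job per hour
Combined rate = 1/7 + 1/15
Find common denominator: (15 + 7)/(7*15) = 22/105
Combined rate = 22/105 job per hour
Time together = 1 / (22/105) = 105/22 hours

105/22


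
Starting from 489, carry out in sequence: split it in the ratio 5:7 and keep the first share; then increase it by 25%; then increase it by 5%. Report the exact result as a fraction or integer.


Start with 489.
Step 1: Split 5:7, first share = 489 * 5/12 = 815/4
Step 2: Increase by 25%: 815/4 * 125/100 = 4075/16
Step 3: Increase by 5%: 4075/16 * 105/100 = 17115/64
Final result = 17115/64

17115/64


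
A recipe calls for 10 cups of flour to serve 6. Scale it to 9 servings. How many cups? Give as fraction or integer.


Original: 10 cups for 6 servings
Target servings = 9
Scaling factor = 9/6
New amount = 10 * 9/6
= 90/6
= 15 cups

15


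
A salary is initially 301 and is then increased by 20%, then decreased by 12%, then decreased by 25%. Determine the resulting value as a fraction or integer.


Start: 301
Step 1: increase by 20% => multiply by 120/100
  301 * 120/100 = 1806/5
Step 2: decrease by 12% => multiply by 88/100
  1806/5 * 88/100 = 39732/125
Step 3: decrease by 25% => multiply by 75/100
  39732/125 * 75/100 = 29799/125
Final value = 29799/125

29799/125


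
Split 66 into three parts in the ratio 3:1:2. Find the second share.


Ratio = 3:1:2
Total parts = 3 + 1 + 2 = 6
Value per part = 66 / 6 = 11
First share = 3 * 11 = 33
Middle share = 1 * 11 = 11
Third share = 2 * 11 = 22

11


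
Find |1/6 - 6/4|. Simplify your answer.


Simplify: 1/6 = 1/6 and 6/4 = 3/2
Find common denominator: LCD = 6
Convert: 1/6 and 9/6
Difference = |1 - 9|/6 = 8/6
Simplified = 4/3

4/3


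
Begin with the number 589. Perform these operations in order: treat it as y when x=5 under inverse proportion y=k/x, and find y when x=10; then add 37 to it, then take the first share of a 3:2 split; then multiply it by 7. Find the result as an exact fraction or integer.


Start with 589.
Step 1: Inverse prop: k = (589)*5; new y = k/10 = 589*5/10 = 589/2
Step 2: Add 37: 589/2+37=663/2; split 3:2 first = 663/2*3/5 = 1989/10
Step 3: Multiply by 7: 1989/10 * 7 = 13923/10
Final result = 13923/10

13923/10


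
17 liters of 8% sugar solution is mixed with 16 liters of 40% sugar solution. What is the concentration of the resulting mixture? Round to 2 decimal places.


Solute in mixture 1 = 8% of 17 L = 17*8/100 = 34/25 L
Solute in mixture 2 = 40% of 16 L = 16*40/100 = 32/5 L
Total solute = 34/25 + 32/5 = 194/25 L
Total volume = 17 + 16 = 33 L
Final concentration = 194/25/33 * 100 = 23.52%

23.52


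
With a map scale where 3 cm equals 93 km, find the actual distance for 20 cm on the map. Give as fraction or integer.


Map scale: 3 cm = 93 km
Measured distance on map = 20 cm
Set up proportion: 20 * 93 / 3
= 1860 / 3
= 620 km

620


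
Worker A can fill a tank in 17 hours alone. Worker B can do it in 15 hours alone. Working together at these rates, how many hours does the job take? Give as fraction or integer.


Rate of A = 1/17 job per hour
Rate of B = 1/15 job per hour
Combined rate = 1/17 + 1/15
Find common denominator: (15 + 17)/(17*15) = 32/255
Combined rate = 32/255 job per hour
Time together = 1 / (32/255) = 255/32 hours

255/32


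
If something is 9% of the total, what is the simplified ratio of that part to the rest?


Part = 9%, Remainder = 91%
Ratio = 9:91
GCD(9, 91) = 1
Simplify: 9:91 = 9:91

9:91


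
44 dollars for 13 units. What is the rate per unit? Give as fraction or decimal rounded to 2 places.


Total dollars = 44
Number of units = 13
Unit rate = 44 / 13
= 3.38 dollars per unit

3.38


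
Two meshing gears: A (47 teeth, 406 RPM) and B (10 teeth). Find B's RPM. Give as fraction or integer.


Gear ratio: teeth_A * RPM_A = teeth_B * RPM_B
47 * 406 = 10 * RPM_B
19082 = 10 * RPM_B
RPM_B = 19082 / 10
RPM_B = 9541/5

9541/5


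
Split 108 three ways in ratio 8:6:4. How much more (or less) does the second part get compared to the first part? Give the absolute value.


Total parts = 8 + 6 + 4 = 18
Value per part = 108 / 18 = 6
Shares: 8*6=48, 6*6=36, 4*6=24
Second share = 36, first share = 48
Difference = |36 - 48| = 12

12


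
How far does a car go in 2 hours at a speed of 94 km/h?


Using distance = speed * time
Speed = 94 km/h
Time = 2 hours
Distance = 94 * 2
= 188 km

188


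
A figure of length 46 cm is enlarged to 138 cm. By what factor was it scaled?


Original length = 46 cm
Scaled length = 138 cm
Scale factor = 138 / 46
= 3

3


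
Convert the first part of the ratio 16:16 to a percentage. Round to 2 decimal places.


Total parts = 16 + 16 = 32
First part fraction = 16/32
Percentage = (16/32) * 100
= 0.5 * 100
= 50.00%

50.00


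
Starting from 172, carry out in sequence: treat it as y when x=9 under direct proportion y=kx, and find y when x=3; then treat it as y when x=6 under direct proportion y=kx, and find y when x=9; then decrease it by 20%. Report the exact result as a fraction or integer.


Start with 172.
Step 1: Direct prop: k = (172)/9; new y = k*3 = 172*3/9 = 172/3
Step 2: Direct prop: k = (172/3)/6; new y = k*9 = 172/3*9/6 = 86
Step 3: Decrease by 20%: 86 * 80/100 = 344/5
Final result = 344/5

344/5


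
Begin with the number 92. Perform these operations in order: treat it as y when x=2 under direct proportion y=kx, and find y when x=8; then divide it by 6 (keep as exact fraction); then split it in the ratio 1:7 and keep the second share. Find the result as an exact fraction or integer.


Start with 92.
Step 1: Direct prop: k = (92)/2; new y = k*8 = 92*8/2 = 368
Step 2: Divide by 6: 368 / 6 = 184/3
Step 3: Split 1:7, second share = 184/3 * 7/8 = 161/3
Final result = 161/3

161/3


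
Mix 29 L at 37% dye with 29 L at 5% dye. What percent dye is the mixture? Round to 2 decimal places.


Solute in mixture 1 = 37% of 29 L = 29*37/100 = 1073/100 L
Solute in mixture 2 = 5% of 29 L = 29*5/100 = 29/20 L
Total solute = 1073/100 + 29/20 = 609/50 L
Total volume = 29 + 29 = 58 L
Final concentration = 609/50/58 * 100 = 21.00%

21.00


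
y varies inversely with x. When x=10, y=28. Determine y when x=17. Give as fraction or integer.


Inverse proportion: y = k/x
Find k: k = 10 * 28 = 280
Compute y at x=17: y = 280/17
y = 280/17

280/17


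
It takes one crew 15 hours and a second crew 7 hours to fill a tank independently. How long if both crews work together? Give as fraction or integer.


Rate of A = 1/15 job per hour
Rate of B = 1/7 job per hour
Combined rate = 1/15 + 1/7
Find common denominator: (7 + 15)/(15*7) = 22/105
Combined rate = 22/105 job per hour
Time together = 1 / (22/105) = 105/22 hours

105/22


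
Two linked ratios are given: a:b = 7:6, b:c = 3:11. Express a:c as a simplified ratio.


Given a:b = 7:6 and b:c = 3:11
Make b consistent. Multiply first ratio by 3: a:b = 21:18
Multiply second ratio by 6: b:c = 18:66
Now b = 18 in both, so a:b:c = 21:18:66
Therefore a:c = 21:66
Simplify by GCD: a:c = 7:22

7:22


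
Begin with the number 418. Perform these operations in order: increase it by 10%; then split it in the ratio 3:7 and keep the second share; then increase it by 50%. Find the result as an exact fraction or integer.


Start with 418.
Step 1: Increase by 10%: 418 * 110/100 = 2299/5
Step 2: Split 3:7, second share = 2299/5 * 7/10 = 16093/50
Step 3: Increase by 50%: 16093/50 * 150/100 = 48279/100
Final result = 48279/100

48279/100


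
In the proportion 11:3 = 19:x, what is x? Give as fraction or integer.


Setting up: 11/3 = 19/x
Cross multiply: 11 * x = 3 * 19
11x = 57
x = 57/11
x = 57/11

57/11


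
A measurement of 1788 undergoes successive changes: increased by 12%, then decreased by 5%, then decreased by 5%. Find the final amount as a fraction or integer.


Start: 1788
Step 1: increase by 12% => multiply by 112/100
  1788 * 112/100 = 50064/25
Step 2: decrease by 5% => multiply by 95/100
  50064/25 * 95/100 = 237804/125
Step 3: decrease by 5% => multiply by 95/100
  237804/125 * 95/100 = 1129569/625
Final value = 1129569/625

1129569/625


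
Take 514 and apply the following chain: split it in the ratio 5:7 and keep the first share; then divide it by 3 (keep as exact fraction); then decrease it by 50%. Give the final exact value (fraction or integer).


Start with 514.
Step 1: Split 5:7, first share = 514 * 5/12 = 1285/6
Step 2: Divide by 3: 1285/6 / 3 = 1285/18
Step 3: Decrease by 50%: 1285/18 * 50/100 = 1285/36
Final result = 1285/36

1285/36


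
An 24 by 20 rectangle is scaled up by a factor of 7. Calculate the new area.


Original dimensions: 24 x 20
Enlargement factor = 7
New width = 24 * 7 = 168
New height = 20 * 7 = 140
New area = 168 * 140 = 23520

23520


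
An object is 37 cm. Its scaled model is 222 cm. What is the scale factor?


Original length = 37 cm
Scaled length = 222 cm
Scale factor = 222 / 37
= 6

6


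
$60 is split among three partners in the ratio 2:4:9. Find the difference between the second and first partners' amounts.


Total parts = 2 + 4 + 9 = 15
Value per part = 60 / 15 = 4
Shares: 2*4=8, 4*4=16, 9*4=36
Second share = 16, first share = 8
Difference = |16 - 8| = 8

8


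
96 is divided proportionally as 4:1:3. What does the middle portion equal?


Ratio = 4:1:3
Total parts = 4 + 1 + 3 = 8
Value per part = 96 / 8 = 12
First share = 4 * 12 = 48
Middle share = 1 * 12 = 12
Third share = 3 * 12 = 36

12


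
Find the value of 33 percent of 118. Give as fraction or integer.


Compute 33% of 118
Convert percentage: 33% = 33/100
Multiply: 118 * 33/100
= 3894/100
= 1947/50

1947/50


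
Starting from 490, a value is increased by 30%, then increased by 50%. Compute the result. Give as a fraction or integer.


Start: 490
Step 1: increase by 30% => multiply by 130/100
  490 * 130/100 = 637
Step 2: increase by 50% => multiply by 150/100
  637 * 150/100 = 1911/2
Final value = 1911/2

1911/2


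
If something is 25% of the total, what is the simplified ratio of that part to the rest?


Part = 25%, Remainder = 75%
Ratio = 25:75
GCD(25, 75) = 25
Simplify: 1:3 = 1:3

1:3


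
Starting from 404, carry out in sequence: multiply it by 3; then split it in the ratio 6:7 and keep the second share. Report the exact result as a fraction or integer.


Start with 404.
Step 1: Multiply by 3: 404 * 3 = 1212
Step 2: Split 6:7, second share = 1212 * 7/13 = 8484/13
Final result = 8484/13

8484/13


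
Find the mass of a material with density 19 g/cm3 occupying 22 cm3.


Using mass = density * volume
Density = 19 g/cm3
Volume = 22 cm3
Mass = 19 * 22
= 418 g

418


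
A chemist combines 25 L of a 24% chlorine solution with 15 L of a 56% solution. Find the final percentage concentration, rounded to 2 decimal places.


Solute in mixture 1 = 24% of 25 L = 25*24/100 = 6 L
Solute in mixture 2 = 56% of 15 L = 15*56/100 = 42/5 L
Total solute = 6 + 42/5 = 72/5 L
Total volume = 25 + 15 = 40 L
Final concentration = 72/5/40 * 100 = 36.00%

36.00


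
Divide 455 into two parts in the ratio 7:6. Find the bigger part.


Total parts = 7 + 6 = 13
Value per part = 455 / 13 = 35
First share = 7 * 35 = 245
Second share = 6 * 35 = 210
Larger share = 245

245


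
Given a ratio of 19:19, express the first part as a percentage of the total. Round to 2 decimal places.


Total parts = 19 + 19 = 38
First part fraction = 19/38
Percentage = (19/38) * 100
= 0.5 * 100
= 50.00%

50.00


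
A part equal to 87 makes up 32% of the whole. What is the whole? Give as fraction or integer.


Given: 87 is 32% of the whole
Set up: 87 = 32/100 * whole
whole = 87 * 100 / 32
whole = 8700 / 32
whole = 2175/8

2175/8


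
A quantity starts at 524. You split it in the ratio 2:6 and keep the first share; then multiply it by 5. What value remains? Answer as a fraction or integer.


Start with 524.
Step 1: Split 2:6, first share = 524 * 2/8 = 131
Step 2: Multiply by 5: 131 * 5 = 655
Final result = 655

655


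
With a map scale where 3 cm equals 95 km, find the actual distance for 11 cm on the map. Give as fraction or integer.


Map scale: 3 cm = 95 km
Measured distance on map = 11 cm
Set up proportion: 11 * 95 / 3
= 1045 / 3
= 1045/3 km

1045/3


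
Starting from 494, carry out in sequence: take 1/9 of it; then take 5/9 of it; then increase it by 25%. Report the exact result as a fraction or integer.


Start with 494.
Step 1: Take 1/9: 494 * 1/9 = 494/9
Step 2: Take 5/9: 494/9 * 5/9 = 2470/81
Step 3: Increase by 25%: 2470/81 * 125/100 = 6175/162
Final result = 6175/162

6175/162


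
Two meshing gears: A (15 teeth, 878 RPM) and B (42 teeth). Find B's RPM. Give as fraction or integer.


Gear ratio: teeth_A * RPM_A = teeth_B * RPM_B
15 * 878 = 42 * RPM_B
13170 = 42 * RPM_B
RPM_B = 13170 / 42
RPM_B = 2195/7

2195/7


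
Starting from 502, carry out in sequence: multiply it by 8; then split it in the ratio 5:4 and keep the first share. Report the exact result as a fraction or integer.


Start with 502.
Step 1: Multiply by 8: 502 * 8 = 4016
Step 2: Split 5:4, first share = 4016 * 5/9 = 20080/9
Final result = 20080/9

20080/9


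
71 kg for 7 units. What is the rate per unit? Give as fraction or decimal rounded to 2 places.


Total kg = 71
Number of units = 7
Unit rate = 71 / 7
= 10.14 kg per unit

10.14


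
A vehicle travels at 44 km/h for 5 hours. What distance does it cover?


Using distance = speed * time
Speed = 44 km/h
Time = 5 hours
Distance = 44 * 5
= 220 km

220


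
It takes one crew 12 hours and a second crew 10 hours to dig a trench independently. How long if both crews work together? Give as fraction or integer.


Rate of A = 1/12 job per hour
Rate of B = 1/10 job per hour
Combined rate = 1/12 + 1/10
Find common denominator: (10 + 12)/(12*10) = 22/120
Combined rate = 11/60 job per hour
Time together = 1 / (11/60) = 60/11 hours

60/11


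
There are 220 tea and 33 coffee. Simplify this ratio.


Find GCD(220, 33)
GCD = 11
Divide both by 11: 220/11 = 20, 33/11 = 3
Simplified ratio = 20:3

20:3


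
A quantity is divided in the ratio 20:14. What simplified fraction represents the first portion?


Total parts = 20 + 14 = 34
First part fraction = 20/34
Simplify: 20/34 = 10/17

10/17


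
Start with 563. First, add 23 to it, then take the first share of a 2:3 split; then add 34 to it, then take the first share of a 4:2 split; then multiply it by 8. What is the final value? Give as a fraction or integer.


Start with 563.
Step 1: Add 23: 563+23=586; split 2:3 first = 586*2/5 = 1172/5
Step 2: Add 34: 1172/5+34=1342/5; split 4:2 first = 1342/5*4/6 = 2684/15
Step 3: Multiply by 8: 2684/15 * 8 = 21472/15
Final result = 21472/15

21472/15


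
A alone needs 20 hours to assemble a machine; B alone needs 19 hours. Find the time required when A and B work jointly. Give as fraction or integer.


Rate of A = 1/20 job per hour
Rate of B = 1/19 job per hour
Combined rate = 1/20 + 1/19
Find common denominator: (19 + 20)/(20*19) = 39/380
Combined rate = 39/380 job per hour
Time together = 1 / (39/380) = 380/39 hours

380/39


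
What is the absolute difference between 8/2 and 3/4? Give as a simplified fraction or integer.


Simplify: 8/2 = 4 and 3/4 = 3/4
Find common denominator: LCD = 4
Convert: 16/4 and 3/4
Difference = |16 - 3|/4 = 13/4
Simplified = 13/4

13/4


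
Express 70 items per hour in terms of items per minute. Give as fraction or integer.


Converting from per hour to per minute
Rate = 70 items per hour
Divide by 60: 70/60
= 7/6 items per minute

7/6


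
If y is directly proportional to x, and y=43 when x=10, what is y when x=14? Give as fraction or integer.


Direct proportion: y = kx
Find k: k = 43/10 = 43/10
Compute y at x=14: y = 43/10 * 14
y = 301/5

301/5


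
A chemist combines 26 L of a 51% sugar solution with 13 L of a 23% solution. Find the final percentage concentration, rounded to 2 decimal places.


Solute in mixture 1 = 51% of 26 L = 26*51/100 = 663/50 L
Solute in mixture 2 = 23% of 13 L = 13*23/100 = 299/100 L
Total solute = 663/50 + 299/100 = 65/4 L
Total volume = 26 + 13 = 39 L
Final concentration = 65/4/39 * 100 = 41.67%

41.67


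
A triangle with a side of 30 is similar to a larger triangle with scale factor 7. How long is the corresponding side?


Similar triangles have proportional sides
Scale factor = 7
Smaller side = 30
Corresponding larger side = 30 * 7
= 210

210


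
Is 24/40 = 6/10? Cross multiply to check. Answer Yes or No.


Cross multiply to check 24/40 = 6/10
Left cross product: 24 * 10 = 240
Right cross product: 40 * 6 = 240
240 = 240
Equal, so proportions match => Yes

Yes


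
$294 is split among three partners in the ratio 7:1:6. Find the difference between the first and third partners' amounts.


Total parts = 7 + 1 + 6 = 14
Value per part = 294 / 14 = 21
Shares: 7*21=147, 1*21=21, 6*21=126
First share = 147, third share = 126
Difference = |147 - 126| = 21

21


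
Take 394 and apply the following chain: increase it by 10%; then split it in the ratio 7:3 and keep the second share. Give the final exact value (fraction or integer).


Start with 394.
Step 1: Increase by 10%: 394 * 110/100 = 2167/5
Step 2: Split 7:3, second share = 2167/5 * 3/10 = 6501/50
Final result = 6501/50

6501/50


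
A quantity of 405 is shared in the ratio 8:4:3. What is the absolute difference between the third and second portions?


Total parts = 8 + 4 + 3 = 15
Value per part = 405 / 15 = 27
Shares: 8*27=216, 4*27=108, 3*27=81
Third share = 81, second share = 108
Difference = |81 - 108| = 27

27


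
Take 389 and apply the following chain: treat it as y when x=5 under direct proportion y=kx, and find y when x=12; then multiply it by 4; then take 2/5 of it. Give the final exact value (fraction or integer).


Start with 389.
Step 1: Direct prop: k = (389)/5; new y = k*12 = 389*12/5 = 4668/5
Step 2: Multiply by 4: 4668/5 * 4 = 18672/5
Step 3: Take 2/5: 18672/5 * 2/5 = 37344/25
Final result = 37344/25

37344/25


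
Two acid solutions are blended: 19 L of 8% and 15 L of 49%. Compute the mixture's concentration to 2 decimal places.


Solute in mixture 1 = 8% of 19 L = 19*8/100 = 38/25 L
Solute in mixture 2 = 49% of 15 L = 15*49/100 = 147/20 L
Total solute = 38/25 + 147/20 = 887/100 L
Total volume = 19 + 15 = 34 L
Final concentration = 887/100/34 * 100 = 26.09%

26.09


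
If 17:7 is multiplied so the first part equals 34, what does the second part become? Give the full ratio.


Original ratio: 17:7
First term target: 34
Scale factor = 34 / 17 = 2
Multiply second term: 7 * 2 = 14
Equivalent ratio = 34:14

34:14


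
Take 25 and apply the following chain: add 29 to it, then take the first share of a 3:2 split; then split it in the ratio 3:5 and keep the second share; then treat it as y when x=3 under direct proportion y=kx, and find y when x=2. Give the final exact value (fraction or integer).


Start with 25.
Step 1: Add 29: 25+29=54; split 3:2 first = 54*3/5 = 162/5
Step 2: Split 3:5, second share = 162/5 * 5/8 = 81/4
Step 3: Direct prop: k = (81/4)/3; new y = k*2 = 81/4*2/3 = 27/2
Final result = 27/2

27/2


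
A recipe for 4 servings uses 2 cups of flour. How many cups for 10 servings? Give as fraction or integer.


Original: 2 cups for 4 servings
Target servings = 10
Scaling factor = 10/4
New amount = 2 * 10/4
= 20/4
= 5 cups

5


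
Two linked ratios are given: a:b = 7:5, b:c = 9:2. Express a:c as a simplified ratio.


Given a:b = 7:5 and b:c = 9:2
Make b consistent. Multiply first ratio by 9: a:b = 63:45
Multiply second ratio by 5: b:c = 45:10
Now b = 45 in both, so a:b:c = 63:45:10
Therefore a:c = 63:10
Simplify by GCD: a:c = 63:10

63:10


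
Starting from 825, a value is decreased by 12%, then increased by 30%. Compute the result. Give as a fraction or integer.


Start: 825
Step 1: decrease by 12% => multiply by 88/100
  825 * 88/100 = 726
Step 2: increase by 30% => multiply by 130/100
  726 * 130/100 = 4719/5
Final value = 4719/5

4719/5


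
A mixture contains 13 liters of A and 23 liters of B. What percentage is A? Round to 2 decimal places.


Volume of A = 13 L
Volume of B = 23 L
Total volume = 13 + 23 = 36 L
Percentage of A = (13/36) * 100
= 36.11%

36.11


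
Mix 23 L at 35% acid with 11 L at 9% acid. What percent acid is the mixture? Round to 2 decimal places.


Solute in mixture 1 = 35% of 23 L = 23*35/100 = 161/20 L
Solute in mixture 2 = 9% of 11 L = 11*9/100 = 99/100 L
Total solute = 161/20 + 99/100 = 226/25 L
Total volume = 23 + 11 = 34 L
Final concentration = 226/25/34 * 100 = 26.59%

26.59


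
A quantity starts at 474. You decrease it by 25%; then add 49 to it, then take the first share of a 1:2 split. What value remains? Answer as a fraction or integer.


Start with 474.
Step 1: Decrease by 25%: 474 * 75/100 = 711/2
Step 2: Add 49: 711/2+49=809/2; split 1:2 first = 809/2*1/3 = 809/6
Final result = 809/6

809/6


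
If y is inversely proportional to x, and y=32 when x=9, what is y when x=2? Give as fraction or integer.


Inverse proportion: y = k/x
Find k: k = 9 * 32 = 288
Compute y at x=2: y = 288/2
y = 144

144


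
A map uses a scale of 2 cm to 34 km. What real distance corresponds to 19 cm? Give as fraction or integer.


Map scale: 2 cm = 34 km
Measured distance on map = 19 cm
Set up proportion: 19 * 34 / 2
= 646 / 2
= 323 km

323


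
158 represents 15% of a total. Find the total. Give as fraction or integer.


Given: 158 is 15% of the whole
Set up: 158 = 15/100 * whole
whole = 158 * 100 / 15
whole = 15800 / 15
whole = 3160/3

3160/3


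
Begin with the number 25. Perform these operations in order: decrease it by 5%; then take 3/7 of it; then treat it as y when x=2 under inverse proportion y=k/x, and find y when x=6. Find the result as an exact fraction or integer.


Start with 25.
Step 1: Decrease by 5%: 25 * 95/100 = 95/4
Step 2: Take 3/7: 95/4 * 3/7 = 285/28
Step 3: Inverse prop: k = (285/28)*2; new y = k/6 = 285/28*2/6 = 95/28
Final result = 95/28

95/28


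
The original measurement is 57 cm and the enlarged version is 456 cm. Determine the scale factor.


Original length = 57 cm
Scaled length = 456 cm
Scale factor = 456 / 57
= 8

8


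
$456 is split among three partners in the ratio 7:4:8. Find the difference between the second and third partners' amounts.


Total parts = 7 + 4 + 8 = 19
Value per part = 456 / 19 = 24
Shares: 7*24=168, 4*24=96, 8*24=192
Second share = 96, third share = 192
Difference = |96 - 192| = 96

96


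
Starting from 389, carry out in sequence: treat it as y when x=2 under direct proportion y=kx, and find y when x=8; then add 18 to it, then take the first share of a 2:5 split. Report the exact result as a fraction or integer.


Start with 389.
Step 1: Direct prop: k = (389)/2; new y = k*8 = 389*8/2 = 1556
Step 2: Add 18: 1556+18=1574; split 2:5 first = 1574*2/7 = 3148/7
Final result = 3148/7

3148/7


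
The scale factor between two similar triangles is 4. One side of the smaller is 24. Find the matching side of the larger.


Similar triangles have proportional sides
Scale factor = 4
Smaller side = 24
Corresponding larger side = 24 * 4
= 96

96


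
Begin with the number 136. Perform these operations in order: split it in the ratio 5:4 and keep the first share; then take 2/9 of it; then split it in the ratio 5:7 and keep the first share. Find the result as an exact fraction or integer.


Start with 136.
Step 1: Split 5:4, first share = 136 * 5/9 = 680/9
Step 2: Take 2/9: 680/9 * 2/9 = 1360/81
Step 3: Split 5:7, first share = 1360/81 * 5/12 = 1700/243
Final result = 1700/243

1700/243


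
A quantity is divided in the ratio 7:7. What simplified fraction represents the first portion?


Total parts = 7 + 7 = 14
First part fraction = 7/14
Simplify: 7/14 = 1/2

1/2


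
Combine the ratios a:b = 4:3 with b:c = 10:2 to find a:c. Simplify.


Given a:b = 4:3 and b:c = 10:2
Make b consistent. Multiply first ratio by 10: a:b = 40:30
Multiply second ratio by 3: b:c = 30:6
Now b = 30 in both, so a:b:c = 40:30:6
Therefore a:c = 40:6
Simplify by GCD: a:c = 20:3

20:3


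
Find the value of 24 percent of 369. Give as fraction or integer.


Compute 24% of 369
Convert percentage: 24% = 24/100
Multiply: 369 * 24/100
= 8856/100
= 2214/25

2214/25


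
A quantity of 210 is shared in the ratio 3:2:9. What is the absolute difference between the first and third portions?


Total parts = 3 + 2 + 9 = 14
Value per part = 210 / 14 = 15
Shares: 3*15=45, 2*15=30, 9*15=135
First share = 45, third share = 135
Difference = |45 - 135| = 90

90


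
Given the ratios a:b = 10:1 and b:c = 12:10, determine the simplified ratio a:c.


Given a:b = 10:1 and b:c = 12:10
Make b consistent. Multiply first ratio by 12: a:b = 120:12
Multiply second ratio by 1: b:c = 12:10
Now b = 12 in both, so a:b:c = 120:12:10
Therefore a:c = 120:10
Simplify by GCD: a:c = 12:1

12:1


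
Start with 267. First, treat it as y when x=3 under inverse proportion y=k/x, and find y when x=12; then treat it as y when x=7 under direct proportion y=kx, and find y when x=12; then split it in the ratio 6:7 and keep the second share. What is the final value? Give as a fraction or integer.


Start with 267.
Step 1: Inverse prop: k = (267)*3; new y = k/12 = 267*3/12 = 267/4
Step 2: Direct prop: k = (267/4)/7; new y = k*12 = 267/4*12/7 = 801/7
Step 3: Split 6:7, second share = 801/7 * 7/13 = 801/13
Final result = 801/13

801/13


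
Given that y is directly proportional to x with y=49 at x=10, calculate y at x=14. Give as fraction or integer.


Direct proportion: y = kx
Find k: k = 49/10 = 49/10
Compute y at x=14: y = 49/10 * 14
y = 343/5

343/5


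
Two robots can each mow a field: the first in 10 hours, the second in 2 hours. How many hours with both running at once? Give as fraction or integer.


Rate of A = 1/10 job per hour
Rate of B = 1/2 job per hour
Combined rate = 1/10 + 1/2
Find common denominator: (2 + 10)/(10*2) = 12/20
Combined rate = 3/5 job per hour
Time together = 1 / (3/5) = 5/3 hours

5/3


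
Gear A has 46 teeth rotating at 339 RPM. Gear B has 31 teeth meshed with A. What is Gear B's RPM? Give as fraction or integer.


Gear ratio: teeth_A * RPM_A = teeth_B * RPM_B
46 * 339 = 31 * RPM_B
15594 = 31 * RPM_B
RPM_B = 15594 / 31
RPM_B = 15594/31

15594/31


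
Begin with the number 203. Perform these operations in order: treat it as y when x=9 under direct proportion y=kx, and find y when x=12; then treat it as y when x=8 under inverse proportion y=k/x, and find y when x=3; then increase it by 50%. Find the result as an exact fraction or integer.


Start with 203.
Step 1: Direct prop: k = (203)/9; new y = k*12 = 203*12/9 = 812/3
Step 2: Inverse prop: k = (812/3)*8; new y = k/3 = 812/3*8/3 = 6496/9
Step 3: Increase by 50%: 6496/9 * 150/100 = 3248/3
Final result = 3248/3

3248/3


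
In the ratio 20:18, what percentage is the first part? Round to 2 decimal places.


Total parts = 20 + 18 = 38
First part fraction = 20/38
Percentage = (20/38) * 100
= 0.526316 * 100
= 52.63%

52.63


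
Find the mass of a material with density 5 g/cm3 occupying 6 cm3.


Using mass = density * volume
Density = 5 g/cm3
Volume = 6 cm3
Mass = 5 * 6
= 30 g

30


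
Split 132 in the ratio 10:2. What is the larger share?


Total parts = 10 + 2 = 12
Value per part = 132 / 12 = 11
First share = 10 * 11 = 110
Second share = 2 * 11 = 22
Larger share = 110

110


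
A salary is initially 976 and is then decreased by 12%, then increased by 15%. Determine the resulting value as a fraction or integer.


Start: 976
Step 1: decrease by 12% => multiply by 88/100
  976 * 88/100 = 21472/25
Step 2: increase by 15% => multiply by 115/100
  21472/25 * 115/100 = 123464/125
Final value = 123464/125

123464/125


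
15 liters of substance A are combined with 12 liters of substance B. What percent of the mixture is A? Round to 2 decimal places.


Volume of A = 15 L
Volume of B = 12 L
Total volume = 15 + 12 = 27 L
Percentage of A = (15/27) * 100
= 55.56%

55.56


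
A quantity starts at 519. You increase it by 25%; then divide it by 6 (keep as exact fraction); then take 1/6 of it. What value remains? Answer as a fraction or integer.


Start with 519.
Step 1: Increase by 25%: 519 * 125/100 = 2595/4
Step 2: Divide by 6: 2595/4 / 6 = 865/8
Step 3: Take 1/6: 865/8 * 1/6 = 865/48
Final result = 865/48

865/48


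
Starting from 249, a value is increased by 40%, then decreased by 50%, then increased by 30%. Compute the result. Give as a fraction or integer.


Start: 249
Step 1: increase by 40% => multiply by 140/100
  249 * 140/100 = 1743/5
Step 2: decrease by 50% => multiply by 50/100
  1743/5 * 50/100 = 1743/10
Step 3: increase by 30% => multiply by 130/100
  1743/10 * 130/100 = 22659/100
Final value = 22659/100

22659/100
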